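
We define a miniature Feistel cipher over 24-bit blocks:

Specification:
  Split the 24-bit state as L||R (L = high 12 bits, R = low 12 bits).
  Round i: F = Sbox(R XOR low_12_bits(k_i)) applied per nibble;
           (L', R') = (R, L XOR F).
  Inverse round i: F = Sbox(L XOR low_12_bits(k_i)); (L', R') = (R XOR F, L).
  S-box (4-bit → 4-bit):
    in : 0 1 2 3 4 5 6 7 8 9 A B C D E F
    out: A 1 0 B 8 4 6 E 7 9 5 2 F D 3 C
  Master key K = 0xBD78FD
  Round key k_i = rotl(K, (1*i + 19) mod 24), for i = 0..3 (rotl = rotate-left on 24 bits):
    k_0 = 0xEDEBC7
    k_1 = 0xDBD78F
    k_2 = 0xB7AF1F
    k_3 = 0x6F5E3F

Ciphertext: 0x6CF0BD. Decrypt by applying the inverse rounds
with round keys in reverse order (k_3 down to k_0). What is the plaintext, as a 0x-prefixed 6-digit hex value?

s_0 = ciphertext = 0x6CF0BD
s_1 = InvRound(s_0, k_3) = 0x7776CF
s_2 = InvRound(s_1, k_2) = 0x1A8777
s_3 = InvRound(s_2, k_1) = 0x1791A8
s_4 = InvRound(s_3, k_0) = 0x48B179

0x48B179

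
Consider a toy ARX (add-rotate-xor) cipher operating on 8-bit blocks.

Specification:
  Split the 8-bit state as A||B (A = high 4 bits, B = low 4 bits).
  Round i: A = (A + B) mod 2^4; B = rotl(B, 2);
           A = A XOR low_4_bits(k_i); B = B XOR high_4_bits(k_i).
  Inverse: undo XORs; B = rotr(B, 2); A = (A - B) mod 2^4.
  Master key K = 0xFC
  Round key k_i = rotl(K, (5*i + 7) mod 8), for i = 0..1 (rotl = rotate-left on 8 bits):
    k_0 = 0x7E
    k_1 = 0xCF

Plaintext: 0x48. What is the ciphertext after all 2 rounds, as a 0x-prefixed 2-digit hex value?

s_0 = plaintext = 0x48
s_1 = Round(s_0, k_0) = 0x25
s_2 = Round(s_1, k_1) = 0x89

0x89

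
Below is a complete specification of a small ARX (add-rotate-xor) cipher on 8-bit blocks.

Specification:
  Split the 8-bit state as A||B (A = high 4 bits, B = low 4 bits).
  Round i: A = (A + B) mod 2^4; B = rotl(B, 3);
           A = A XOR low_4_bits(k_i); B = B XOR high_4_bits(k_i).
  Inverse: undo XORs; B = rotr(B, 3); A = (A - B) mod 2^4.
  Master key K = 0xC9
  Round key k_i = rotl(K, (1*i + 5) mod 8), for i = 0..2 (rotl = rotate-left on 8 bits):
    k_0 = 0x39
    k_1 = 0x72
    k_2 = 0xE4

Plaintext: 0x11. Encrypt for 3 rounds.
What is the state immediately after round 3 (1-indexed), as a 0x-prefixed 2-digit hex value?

0xAB

s_0 = plaintext = 0x11
s_1 = Round(s_0, k_0) = 0xBB
s_2 = Round(s_1, k_1) = 0x4A
s_3 = Round(s_2, k_2) = 0xAB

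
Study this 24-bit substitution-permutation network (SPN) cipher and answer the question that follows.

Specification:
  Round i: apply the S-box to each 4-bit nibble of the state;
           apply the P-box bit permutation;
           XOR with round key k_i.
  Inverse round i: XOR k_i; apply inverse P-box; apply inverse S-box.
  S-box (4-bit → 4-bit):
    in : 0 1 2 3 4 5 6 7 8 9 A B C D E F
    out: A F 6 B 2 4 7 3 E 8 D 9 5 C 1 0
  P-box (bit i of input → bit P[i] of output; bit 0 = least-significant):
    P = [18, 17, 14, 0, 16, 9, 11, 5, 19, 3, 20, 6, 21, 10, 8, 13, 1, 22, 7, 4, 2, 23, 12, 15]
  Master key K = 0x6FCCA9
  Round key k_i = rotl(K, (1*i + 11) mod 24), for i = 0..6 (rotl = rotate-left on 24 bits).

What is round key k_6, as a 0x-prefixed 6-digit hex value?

0x52DF99

K = 0x6FCCA9
k_0 = rotl(K, (1*0+11) mod 24) = rotl(K, 11) = 0x654B7E
k_1 = rotl(K, (1*1+11) mod 24) = rotl(K, 12) = 0xCA96FC
k_2 = rotl(K, (1*2+11) mod 24) = rotl(K, 13) = 0x952DF9
k_3 = rotl(K, (1*3+11) mod 24) = rotl(K, 14) = 0x2A5BF3
k_4 = rotl(K, (1*4+11) mod 24) = rotl(K, 15) = 0x54B7E6
k_5 = rotl(K, (1*5+11) mod 24) = rotl(K, 16) = 0xA96FCC
k_6 = rotl(K, (1*6+11) mod 24) = rotl(K, 17) = 0x52DF99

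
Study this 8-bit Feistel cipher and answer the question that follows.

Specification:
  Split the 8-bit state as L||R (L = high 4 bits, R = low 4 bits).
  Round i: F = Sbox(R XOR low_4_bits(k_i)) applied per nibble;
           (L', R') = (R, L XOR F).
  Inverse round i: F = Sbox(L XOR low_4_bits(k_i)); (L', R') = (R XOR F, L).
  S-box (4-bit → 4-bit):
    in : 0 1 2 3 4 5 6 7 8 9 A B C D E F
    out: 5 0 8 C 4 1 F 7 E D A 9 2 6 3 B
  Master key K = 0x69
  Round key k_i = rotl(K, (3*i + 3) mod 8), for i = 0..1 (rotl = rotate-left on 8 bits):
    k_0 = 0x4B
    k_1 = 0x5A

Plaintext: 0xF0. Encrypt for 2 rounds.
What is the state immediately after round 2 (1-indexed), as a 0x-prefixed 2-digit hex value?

0x62

s_0 = plaintext = 0xF0
s_1 = Round(s_0, k_0) = 0x06
s_2 = Round(s_1, k_1) = 0x62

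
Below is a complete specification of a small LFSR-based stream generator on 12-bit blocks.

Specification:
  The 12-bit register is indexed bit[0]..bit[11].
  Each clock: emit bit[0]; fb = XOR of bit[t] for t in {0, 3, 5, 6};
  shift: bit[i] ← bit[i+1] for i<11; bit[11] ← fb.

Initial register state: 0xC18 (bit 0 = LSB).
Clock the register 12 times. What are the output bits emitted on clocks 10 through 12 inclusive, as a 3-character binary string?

011

reg_0 = 0xC18
clock 1: out=0, reg = 0xE0C
clock 2: out=0, reg = 0xF06
clock 3: out=0, reg = 0x783
clock 4: out=1, reg = 0xBC1
clock 5: out=1, reg = 0x5E0
clock 6: out=0, reg = 0x2F0
clock 7: out=0, reg = 0x178
clock 8: out=0, reg = 0x8BC
clock 9: out=0, reg = 0x45E
clock 10: out=0, reg = 0x22F
clock 11: out=1, reg = 0x917
clock 12: out=1, reg = 0xC8B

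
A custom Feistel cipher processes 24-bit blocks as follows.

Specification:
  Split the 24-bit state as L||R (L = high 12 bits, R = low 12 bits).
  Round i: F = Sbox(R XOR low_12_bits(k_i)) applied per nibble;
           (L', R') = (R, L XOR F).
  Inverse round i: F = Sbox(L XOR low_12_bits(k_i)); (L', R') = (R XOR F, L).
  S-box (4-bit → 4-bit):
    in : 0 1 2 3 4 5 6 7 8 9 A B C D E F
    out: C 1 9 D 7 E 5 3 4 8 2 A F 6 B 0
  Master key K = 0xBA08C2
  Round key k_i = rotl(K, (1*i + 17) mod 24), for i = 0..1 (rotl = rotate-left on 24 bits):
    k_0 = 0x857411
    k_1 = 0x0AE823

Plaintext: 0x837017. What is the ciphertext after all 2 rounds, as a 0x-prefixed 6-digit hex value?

0xFF2376

s_0 = plaintext = 0x837017
s_1 = Round(s_0, k_0) = 0x017FF2
s_2 = Round(s_1, k_1) = 0xFF2376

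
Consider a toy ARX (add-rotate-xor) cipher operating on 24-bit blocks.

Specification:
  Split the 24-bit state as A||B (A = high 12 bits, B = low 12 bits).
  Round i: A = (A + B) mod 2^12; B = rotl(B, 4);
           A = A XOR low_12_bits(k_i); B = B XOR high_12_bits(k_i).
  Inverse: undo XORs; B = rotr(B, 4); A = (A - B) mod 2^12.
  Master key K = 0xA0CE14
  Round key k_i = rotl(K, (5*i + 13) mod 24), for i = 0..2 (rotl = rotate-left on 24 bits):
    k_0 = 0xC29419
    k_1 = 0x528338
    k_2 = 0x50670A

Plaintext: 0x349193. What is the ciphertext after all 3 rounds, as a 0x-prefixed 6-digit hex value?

s_0 = plaintext = 0x349193
s_1 = Round(s_0, k_0) = 0x0C5518
s_2 = Round(s_1, k_1) = 0x6E54AD
s_3 = Round(s_2, k_2) = 0xC98FD2

0xC98FD2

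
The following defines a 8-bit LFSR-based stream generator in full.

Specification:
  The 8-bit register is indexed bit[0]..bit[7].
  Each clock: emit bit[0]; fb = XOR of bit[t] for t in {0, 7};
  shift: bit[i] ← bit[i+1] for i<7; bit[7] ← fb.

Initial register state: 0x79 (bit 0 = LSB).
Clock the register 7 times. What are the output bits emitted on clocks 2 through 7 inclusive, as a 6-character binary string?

reg_0 = 0x79
clock 1: out=1, reg = 0xBC
clock 2: out=0, reg = 0xDE
clock 3: out=0, reg = 0xEF
clock 4: out=1, reg = 0x77
clock 5: out=1, reg = 0xBB
clock 6: out=1, reg = 0x5D
clock 7: out=1, reg = 0xAE

001111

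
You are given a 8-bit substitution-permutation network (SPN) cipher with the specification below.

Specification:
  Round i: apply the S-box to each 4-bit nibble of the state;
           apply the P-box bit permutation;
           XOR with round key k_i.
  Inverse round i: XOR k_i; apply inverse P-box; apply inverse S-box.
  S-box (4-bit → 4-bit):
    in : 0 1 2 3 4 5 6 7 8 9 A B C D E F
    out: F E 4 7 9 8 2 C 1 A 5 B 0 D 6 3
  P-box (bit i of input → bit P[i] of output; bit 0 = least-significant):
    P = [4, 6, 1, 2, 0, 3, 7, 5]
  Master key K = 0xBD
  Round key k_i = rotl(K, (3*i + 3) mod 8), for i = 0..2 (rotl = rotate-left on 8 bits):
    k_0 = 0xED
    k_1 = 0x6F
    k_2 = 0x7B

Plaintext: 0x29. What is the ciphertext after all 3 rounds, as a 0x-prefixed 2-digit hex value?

s_0 = plaintext = 0x29
s_1 = Round(s_0, k_0) = 0x29
s_2 = Round(s_1, k_1) = 0xAB
s_3 = Round(s_2, k_2) = 0xAE

0xAE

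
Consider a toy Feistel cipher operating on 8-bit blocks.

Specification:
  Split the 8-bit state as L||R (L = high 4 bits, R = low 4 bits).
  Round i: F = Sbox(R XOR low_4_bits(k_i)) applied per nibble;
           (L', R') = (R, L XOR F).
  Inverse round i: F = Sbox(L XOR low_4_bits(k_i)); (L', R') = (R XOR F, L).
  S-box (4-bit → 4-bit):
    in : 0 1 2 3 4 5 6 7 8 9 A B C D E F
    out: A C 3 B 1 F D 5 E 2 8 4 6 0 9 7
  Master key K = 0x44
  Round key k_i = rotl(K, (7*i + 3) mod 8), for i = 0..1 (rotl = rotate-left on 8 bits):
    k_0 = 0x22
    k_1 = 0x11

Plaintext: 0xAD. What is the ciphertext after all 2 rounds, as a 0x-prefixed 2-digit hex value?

0xDB

s_0 = plaintext = 0xAD
s_1 = Round(s_0, k_0) = 0xDD
s_2 = Round(s_1, k_1) = 0xDB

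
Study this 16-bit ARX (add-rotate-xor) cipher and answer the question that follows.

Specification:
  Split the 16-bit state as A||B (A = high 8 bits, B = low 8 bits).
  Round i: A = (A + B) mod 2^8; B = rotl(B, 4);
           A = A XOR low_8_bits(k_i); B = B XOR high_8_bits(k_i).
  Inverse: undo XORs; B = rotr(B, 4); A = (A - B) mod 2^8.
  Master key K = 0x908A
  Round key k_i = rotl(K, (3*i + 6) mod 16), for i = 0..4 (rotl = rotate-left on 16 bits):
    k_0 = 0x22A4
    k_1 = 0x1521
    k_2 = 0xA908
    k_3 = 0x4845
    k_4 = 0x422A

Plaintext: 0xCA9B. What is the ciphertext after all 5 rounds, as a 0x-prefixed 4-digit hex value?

0x15A5

s_0 = plaintext = 0xCA9B
s_1 = Round(s_0, k_0) = 0xC19B
s_2 = Round(s_1, k_1) = 0x7DAC
s_3 = Round(s_2, k_2) = 0x2163
s_4 = Round(s_3, k_3) = 0xC17E
s_5 = Round(s_4, k_4) = 0x15A5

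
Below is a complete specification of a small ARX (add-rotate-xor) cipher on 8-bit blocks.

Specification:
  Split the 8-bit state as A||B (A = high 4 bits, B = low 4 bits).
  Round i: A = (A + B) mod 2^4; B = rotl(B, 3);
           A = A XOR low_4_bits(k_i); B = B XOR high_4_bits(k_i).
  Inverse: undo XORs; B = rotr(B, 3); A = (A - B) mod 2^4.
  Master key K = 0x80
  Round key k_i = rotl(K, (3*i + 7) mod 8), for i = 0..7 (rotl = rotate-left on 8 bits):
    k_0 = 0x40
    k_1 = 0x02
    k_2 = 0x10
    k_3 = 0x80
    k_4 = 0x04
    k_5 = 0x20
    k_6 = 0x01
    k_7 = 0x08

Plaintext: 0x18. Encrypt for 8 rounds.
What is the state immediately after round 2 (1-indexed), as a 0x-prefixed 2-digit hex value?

0xB0

s_0 = plaintext = 0x18
s_1 = Round(s_0, k_0) = 0x90
s_2 = Round(s_1, k_1) = 0xB0
s_3 = Round(s_2, k_2) = 0xB1
s_4 = Round(s_3, k_3) = 0xC0
s_5 = Round(s_4, k_4) = 0x80
s_6 = Round(s_5, k_5) = 0x82
s_7 = Round(s_6, k_6) = 0xB1
s_8 = Round(s_7, k_7) = 0x48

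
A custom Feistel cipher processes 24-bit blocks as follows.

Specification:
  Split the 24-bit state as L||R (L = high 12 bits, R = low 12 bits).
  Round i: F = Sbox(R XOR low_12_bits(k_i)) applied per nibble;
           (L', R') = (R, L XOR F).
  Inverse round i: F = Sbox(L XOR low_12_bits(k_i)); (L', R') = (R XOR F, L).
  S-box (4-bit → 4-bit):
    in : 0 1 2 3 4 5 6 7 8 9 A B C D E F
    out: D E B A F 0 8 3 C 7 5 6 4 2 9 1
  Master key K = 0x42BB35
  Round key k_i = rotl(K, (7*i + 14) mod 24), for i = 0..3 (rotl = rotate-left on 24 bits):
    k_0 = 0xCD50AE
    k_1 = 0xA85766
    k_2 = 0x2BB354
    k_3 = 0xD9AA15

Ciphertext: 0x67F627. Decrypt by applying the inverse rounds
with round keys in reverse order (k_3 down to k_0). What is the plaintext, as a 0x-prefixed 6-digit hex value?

0x24C37C

s_0 = ciphertext = 0x67F627
s_1 = InvRound(s_0, k_3) = 0x2A267F
s_2 = InvRound(s_1, k_2) = 0x8672A2
s_3 = InvRound(s_2, k_1) = 0x37C867
s_4 = InvRound(s_3, k_0) = 0x24C37C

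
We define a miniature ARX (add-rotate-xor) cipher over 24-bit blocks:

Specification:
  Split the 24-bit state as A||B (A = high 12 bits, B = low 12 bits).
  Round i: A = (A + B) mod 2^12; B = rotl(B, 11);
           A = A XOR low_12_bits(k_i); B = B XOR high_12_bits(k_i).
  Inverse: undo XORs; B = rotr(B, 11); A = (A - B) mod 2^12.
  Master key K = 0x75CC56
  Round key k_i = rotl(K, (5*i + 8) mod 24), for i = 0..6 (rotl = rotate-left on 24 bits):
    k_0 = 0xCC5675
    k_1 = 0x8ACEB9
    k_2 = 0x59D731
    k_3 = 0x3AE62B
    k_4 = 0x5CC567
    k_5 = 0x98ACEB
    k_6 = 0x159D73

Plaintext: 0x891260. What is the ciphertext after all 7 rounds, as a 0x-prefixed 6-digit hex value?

0xC89EF1

s_0 = plaintext = 0x891260
s_1 = Round(s_0, k_0) = 0xC84DF5
s_2 = Round(s_1, k_1) = 0x4C0656
s_3 = Round(s_2, k_2) = 0xC276B6
s_4 = Round(s_3, k_3) = 0x4F60F5
s_5 = Round(s_4, k_4) = 0x08CDB6
s_6 = Round(s_5, k_5) = 0x2A9F51
s_7 = Round(s_6, k_6) = 0xC89EF1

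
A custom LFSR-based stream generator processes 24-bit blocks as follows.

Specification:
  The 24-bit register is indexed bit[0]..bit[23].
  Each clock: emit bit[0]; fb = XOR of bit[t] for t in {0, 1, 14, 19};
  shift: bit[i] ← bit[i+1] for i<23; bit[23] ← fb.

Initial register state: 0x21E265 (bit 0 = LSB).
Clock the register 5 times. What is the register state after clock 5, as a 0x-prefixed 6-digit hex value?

0xA10F13

reg_0 = 0x21E265
clock 1: out=1, reg = 0x10F132
clock 2: out=0, reg = 0x087899
clock 3: out=1, reg = 0x843C4C
clock 4: out=0, reg = 0x421E26
clock 5: out=0, reg = 0xA10F13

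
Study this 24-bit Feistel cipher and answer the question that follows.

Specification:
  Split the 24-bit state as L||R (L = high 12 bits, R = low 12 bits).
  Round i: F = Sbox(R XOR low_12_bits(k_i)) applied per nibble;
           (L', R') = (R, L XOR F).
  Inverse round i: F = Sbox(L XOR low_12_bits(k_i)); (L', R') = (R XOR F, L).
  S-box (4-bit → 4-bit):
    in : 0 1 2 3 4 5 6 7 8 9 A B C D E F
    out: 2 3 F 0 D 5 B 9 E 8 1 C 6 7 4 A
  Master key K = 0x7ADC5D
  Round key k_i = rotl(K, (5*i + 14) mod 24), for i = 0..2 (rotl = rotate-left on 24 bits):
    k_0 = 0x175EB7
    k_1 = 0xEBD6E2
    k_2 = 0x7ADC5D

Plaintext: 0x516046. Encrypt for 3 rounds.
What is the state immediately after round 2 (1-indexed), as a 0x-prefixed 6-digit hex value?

s_0 = plaintext = 0x516046
s_1 = Round(s_0, k_0) = 0x0461B5
s_2 = Round(s_1, k_1) = 0x1B591F
s_3 = Round(s_2, k_2) = 0x91F46A

0x1B591F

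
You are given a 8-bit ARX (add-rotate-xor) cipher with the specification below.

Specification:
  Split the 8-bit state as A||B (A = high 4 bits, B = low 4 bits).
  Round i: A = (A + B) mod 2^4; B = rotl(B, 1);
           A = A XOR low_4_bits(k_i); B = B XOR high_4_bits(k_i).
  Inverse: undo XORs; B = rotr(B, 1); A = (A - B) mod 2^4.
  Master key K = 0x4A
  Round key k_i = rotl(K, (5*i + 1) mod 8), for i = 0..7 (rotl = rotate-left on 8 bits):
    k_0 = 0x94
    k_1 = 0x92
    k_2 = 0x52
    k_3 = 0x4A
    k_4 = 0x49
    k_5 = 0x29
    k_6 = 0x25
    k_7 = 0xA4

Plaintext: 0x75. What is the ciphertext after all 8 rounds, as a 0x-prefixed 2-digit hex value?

0x15

s_0 = plaintext = 0x75
s_1 = Round(s_0, k_0) = 0x83
s_2 = Round(s_1, k_1) = 0x9F
s_3 = Round(s_2, k_2) = 0xAA
s_4 = Round(s_3, k_3) = 0xE1
s_5 = Round(s_4, k_4) = 0x66
s_6 = Round(s_5, k_5) = 0x5E
s_7 = Round(s_6, k_6) = 0x6F
s_8 = Round(s_7, k_7) = 0x15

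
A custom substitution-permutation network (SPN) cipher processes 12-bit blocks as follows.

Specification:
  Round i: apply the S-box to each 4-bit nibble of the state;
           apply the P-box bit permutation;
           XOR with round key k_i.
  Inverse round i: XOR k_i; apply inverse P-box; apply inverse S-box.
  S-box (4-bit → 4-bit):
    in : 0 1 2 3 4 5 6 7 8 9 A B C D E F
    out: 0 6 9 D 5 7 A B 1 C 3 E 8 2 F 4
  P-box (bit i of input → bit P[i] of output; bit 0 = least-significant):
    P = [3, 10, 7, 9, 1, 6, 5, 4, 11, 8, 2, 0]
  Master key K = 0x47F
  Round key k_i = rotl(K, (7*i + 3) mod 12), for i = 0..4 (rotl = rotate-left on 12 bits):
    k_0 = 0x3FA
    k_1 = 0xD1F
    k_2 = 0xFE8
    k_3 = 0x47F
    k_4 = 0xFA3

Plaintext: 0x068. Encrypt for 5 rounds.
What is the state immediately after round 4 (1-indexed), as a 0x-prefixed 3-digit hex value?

s_0 = plaintext = 0x068
s_1 = Round(s_0, k_0) = 0x3A2
s_2 = Round(s_1, k_1) = 0x750
s_3 = Round(s_2, k_2) = 0x68B
s_4 = Round(s_3, k_3) = 0x3FC
s_5 = Round(s_4, k_4) = 0x586

0x3FC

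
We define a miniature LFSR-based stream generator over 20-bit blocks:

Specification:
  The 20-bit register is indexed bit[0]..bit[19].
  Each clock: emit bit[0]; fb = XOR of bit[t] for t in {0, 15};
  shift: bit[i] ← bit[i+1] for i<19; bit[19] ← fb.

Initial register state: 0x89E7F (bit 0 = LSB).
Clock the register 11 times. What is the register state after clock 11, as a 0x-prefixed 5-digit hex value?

reg_0 = 0x89E7F
clock 1: out=1, reg = 0x44F3F
clock 2: out=1, reg = 0xA279F
clock 3: out=1, reg = 0xD13CF
clock 4: out=1, reg = 0xE89E7
clock 5: out=1, reg = 0x744F3
clock 6: out=1, reg = 0xBA279
clock 7: out=1, reg = 0x5D13C
clock 8: out=0, reg = 0xAE89E
clock 9: out=0, reg = 0xD744F
clock 10: out=1, reg = 0xEBA27
clock 11: out=1, reg = 0x75D13

0x75D13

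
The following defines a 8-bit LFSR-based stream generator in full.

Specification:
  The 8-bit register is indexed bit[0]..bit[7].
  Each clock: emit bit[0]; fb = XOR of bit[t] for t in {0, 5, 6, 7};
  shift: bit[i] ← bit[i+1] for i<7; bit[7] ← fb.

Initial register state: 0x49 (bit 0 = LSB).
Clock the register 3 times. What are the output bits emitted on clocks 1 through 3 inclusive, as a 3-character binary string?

100

reg_0 = 0x49
clock 1: out=1, reg = 0x24
clock 2: out=0, reg = 0x92
clock 3: out=0, reg = 0xC9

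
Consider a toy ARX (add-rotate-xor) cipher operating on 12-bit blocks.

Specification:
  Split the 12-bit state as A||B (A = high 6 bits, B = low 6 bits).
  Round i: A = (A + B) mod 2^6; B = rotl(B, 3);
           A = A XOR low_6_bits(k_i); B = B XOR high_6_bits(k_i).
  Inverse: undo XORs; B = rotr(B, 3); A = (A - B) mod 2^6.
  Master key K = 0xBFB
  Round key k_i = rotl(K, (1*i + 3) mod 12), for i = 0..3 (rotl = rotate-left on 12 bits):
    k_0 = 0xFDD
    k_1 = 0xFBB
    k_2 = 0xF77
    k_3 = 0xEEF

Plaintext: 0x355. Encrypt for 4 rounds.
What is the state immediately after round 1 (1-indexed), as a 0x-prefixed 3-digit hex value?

s_0 = plaintext = 0x355
s_1 = Round(s_0, k_0) = 0xFD5
s_2 = Round(s_1, k_1) = 0xBD4
s_3 = Round(s_2, k_2) = 0xD1F
s_4 = Round(s_3, k_3) = 0xF00

0xFD5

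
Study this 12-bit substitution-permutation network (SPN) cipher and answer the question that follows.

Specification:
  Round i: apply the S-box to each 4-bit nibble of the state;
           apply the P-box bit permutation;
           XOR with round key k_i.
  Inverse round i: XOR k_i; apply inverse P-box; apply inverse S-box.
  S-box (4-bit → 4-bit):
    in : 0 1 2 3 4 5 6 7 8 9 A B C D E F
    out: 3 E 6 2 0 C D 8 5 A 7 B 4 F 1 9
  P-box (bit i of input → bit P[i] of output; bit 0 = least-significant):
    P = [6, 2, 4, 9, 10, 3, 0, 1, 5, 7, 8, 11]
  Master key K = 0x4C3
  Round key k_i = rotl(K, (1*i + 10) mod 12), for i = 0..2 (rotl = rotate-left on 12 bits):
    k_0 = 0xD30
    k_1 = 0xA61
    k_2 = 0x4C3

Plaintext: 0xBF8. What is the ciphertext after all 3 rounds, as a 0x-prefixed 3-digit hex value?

s_0 = plaintext = 0xBF8
s_1 = Round(s_0, k_0) = 0x1C2
s_2 = Round(s_1, k_1) = 0x3F4
s_3 = Round(s_2, k_2) = 0x041

0x041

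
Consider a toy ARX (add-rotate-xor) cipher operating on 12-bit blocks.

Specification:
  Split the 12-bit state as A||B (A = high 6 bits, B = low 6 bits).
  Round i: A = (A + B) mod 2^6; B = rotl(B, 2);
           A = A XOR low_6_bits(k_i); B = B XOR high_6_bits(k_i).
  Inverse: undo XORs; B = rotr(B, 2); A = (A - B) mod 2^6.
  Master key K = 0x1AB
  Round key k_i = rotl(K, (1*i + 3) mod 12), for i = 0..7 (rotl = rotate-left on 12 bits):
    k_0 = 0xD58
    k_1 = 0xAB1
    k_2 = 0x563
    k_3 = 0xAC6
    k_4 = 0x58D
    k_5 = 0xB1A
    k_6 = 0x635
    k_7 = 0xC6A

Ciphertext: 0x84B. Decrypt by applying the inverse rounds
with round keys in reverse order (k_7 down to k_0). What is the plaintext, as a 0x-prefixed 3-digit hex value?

0x340

s_0 = ciphertext = 0x84B
s_1 = InvRound(s_0, k_7) = 0x76E
s_2 = InvRound(s_1, k_6) = 0xEED
s_3 = InvRound(s_2, k_5) = 0x450
s_4 = InvRound(s_3, k_4) = 0xEE1
s_5 = InvRound(s_4, k_3) = 0x6E2
s_6 = InvRound(s_5, k_2) = 0xEFD
s_7 = InvRound(s_6, k_1) = 0x575
s_8 = InvRound(s_7, k_0) = 0x340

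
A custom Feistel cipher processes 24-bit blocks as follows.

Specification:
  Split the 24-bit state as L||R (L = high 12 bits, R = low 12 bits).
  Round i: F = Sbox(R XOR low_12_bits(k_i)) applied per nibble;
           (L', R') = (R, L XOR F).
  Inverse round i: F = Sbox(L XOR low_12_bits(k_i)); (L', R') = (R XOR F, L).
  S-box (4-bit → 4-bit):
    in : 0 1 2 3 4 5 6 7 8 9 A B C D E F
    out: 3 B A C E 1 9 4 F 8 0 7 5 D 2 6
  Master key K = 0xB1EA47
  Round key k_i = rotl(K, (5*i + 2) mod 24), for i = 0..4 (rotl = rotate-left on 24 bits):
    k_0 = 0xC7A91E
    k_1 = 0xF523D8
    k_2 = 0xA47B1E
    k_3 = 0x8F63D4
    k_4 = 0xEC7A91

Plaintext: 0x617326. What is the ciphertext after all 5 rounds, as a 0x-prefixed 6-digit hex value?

s_0 = plaintext = 0x617326
s_1 = Round(s_0, k_0) = 0x3266D8
s_2 = Round(s_1, k_1) = 0x6D8215
s_3 = Round(s_2, k_2) = 0x215EEF
s_4 = Round(s_3, k_3) = 0xEEFFD2
s_5 = Round(s_4, k_4) = 0xFD2F03

0xFD2F03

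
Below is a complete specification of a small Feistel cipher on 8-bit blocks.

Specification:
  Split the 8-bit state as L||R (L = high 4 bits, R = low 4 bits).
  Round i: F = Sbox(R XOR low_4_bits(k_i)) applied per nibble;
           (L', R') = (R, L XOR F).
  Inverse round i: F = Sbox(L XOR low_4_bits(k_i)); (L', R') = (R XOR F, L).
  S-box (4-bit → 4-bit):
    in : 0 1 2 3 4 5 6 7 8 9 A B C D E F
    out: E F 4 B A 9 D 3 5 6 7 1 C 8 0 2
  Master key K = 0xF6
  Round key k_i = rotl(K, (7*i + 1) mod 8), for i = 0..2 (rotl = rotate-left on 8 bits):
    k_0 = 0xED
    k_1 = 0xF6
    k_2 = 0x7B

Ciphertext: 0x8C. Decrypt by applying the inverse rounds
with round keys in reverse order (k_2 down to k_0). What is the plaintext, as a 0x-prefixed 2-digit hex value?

0x07

s_0 = ciphertext = 0x8C
s_1 = InvRound(s_0, k_2) = 0x78
s_2 = InvRound(s_1, k_1) = 0x77
s_3 = InvRound(s_2, k_0) = 0x07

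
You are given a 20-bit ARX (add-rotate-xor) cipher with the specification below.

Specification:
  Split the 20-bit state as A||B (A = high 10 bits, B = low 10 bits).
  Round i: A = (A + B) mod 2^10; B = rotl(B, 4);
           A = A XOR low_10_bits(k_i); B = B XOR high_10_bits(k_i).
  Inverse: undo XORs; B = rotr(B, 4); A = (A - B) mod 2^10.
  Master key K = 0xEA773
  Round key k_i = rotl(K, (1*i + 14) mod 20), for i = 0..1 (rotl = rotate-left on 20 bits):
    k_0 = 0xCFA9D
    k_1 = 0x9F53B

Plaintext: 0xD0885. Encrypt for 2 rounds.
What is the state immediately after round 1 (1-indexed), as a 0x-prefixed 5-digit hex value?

s_0 = plaintext = 0xD0885
s_1 = Round(s_0, k_0) = 0x56B6C
s_2 = Round(s_1, k_1) = 0x7F4B0

0x56B6C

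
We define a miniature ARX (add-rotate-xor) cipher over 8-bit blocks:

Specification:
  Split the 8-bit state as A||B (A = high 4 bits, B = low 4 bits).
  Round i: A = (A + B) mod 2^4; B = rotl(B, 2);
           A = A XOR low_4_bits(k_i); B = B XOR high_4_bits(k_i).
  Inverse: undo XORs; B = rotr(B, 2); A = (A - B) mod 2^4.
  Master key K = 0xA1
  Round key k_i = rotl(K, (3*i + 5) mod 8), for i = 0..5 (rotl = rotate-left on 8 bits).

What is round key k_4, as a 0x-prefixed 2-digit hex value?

K = 0xA1
k_0 = rotl(K, (3*0+5) mod 8) = rotl(K, 5) = 0x34
k_1 = rotl(K, (3*1+5) mod 8) = rotl(K, 0) = 0xA1
k_2 = rotl(K, (3*2+5) mod 8) = rotl(K, 3) = 0x0D
k_3 = rotl(K, (3*3+5) mod 8) = rotl(K, 6) = 0x68
k_4 = rotl(K, (3*4+5) mod 8) = rotl(K, 1) = 0x43

0x43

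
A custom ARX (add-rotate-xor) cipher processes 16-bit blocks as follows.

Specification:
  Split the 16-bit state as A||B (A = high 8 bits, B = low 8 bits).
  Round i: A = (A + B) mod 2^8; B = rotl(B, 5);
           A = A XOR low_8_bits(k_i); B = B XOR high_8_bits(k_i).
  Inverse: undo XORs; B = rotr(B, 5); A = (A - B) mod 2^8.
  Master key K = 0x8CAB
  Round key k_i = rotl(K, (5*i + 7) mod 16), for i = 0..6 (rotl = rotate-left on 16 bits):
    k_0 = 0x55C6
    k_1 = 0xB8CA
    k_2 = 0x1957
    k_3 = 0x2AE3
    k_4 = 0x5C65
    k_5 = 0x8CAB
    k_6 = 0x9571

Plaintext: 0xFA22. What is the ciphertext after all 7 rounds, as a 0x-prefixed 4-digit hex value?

0xC1C4

s_0 = plaintext = 0xFA22
s_1 = Round(s_0, k_0) = 0xDA11
s_2 = Round(s_1, k_1) = 0x219A
s_3 = Round(s_2, k_2) = 0xEC4A
s_4 = Round(s_3, k_3) = 0xD563
s_5 = Round(s_4, k_4) = 0x5D30
s_6 = Round(s_5, k_5) = 0x268A
s_7 = Round(s_6, k_6) = 0xC1C4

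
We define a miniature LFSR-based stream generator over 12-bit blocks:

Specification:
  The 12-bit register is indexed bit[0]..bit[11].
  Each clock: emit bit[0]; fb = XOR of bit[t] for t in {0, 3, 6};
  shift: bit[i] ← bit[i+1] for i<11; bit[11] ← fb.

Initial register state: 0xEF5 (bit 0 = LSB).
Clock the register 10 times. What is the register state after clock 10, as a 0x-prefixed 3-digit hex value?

0xC43

reg_0 = 0xEF5
clock 1: out=1, reg = 0x77A
clock 2: out=0, reg = 0x3BD
clock 3: out=1, reg = 0x1DE
clock 4: out=0, reg = 0x0EF
clock 5: out=1, reg = 0x877
clock 6: out=1, reg = 0x43B
clock 7: out=1, reg = 0x21D
clock 8: out=1, reg = 0x10E
clock 9: out=0, reg = 0x887
clock 10: out=1, reg = 0xC43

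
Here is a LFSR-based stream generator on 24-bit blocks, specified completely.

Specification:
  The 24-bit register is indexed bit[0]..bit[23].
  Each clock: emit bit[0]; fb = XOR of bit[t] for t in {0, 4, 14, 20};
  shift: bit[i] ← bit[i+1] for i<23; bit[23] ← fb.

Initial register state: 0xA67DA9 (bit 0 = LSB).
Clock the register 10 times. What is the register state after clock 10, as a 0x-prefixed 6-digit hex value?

reg_0 = 0xA67DA9
clock 1: out=1, reg = 0x533ED4
clock 2: out=0, reg = 0x299F6A
clock 3: out=0, reg = 0x14CFB5
clock 4: out=1, reg = 0x0A67DA
clock 5: out=0, reg = 0x0533ED
clock 6: out=1, reg = 0x8299F6
clock 7: out=0, reg = 0xC14CFB
clock 8: out=1, reg = 0xE0A67D
clock 9: out=1, reg = 0x70533E
clock 10: out=0, reg = 0xB8299F

0xB8299F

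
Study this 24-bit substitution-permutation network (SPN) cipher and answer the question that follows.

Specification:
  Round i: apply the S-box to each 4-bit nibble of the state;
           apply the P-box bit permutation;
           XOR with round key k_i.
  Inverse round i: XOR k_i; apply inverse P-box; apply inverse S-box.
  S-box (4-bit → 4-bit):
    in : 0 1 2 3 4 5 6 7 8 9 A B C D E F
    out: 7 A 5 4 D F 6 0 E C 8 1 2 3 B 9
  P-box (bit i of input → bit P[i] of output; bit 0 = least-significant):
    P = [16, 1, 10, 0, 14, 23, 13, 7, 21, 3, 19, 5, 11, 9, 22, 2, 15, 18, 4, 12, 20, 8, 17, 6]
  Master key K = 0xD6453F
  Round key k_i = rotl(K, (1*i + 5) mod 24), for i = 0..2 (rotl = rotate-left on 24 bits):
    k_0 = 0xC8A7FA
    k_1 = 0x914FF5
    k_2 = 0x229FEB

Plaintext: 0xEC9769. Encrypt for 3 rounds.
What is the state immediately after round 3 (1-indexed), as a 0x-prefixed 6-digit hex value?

s_0 = plaintext = 0xEC9769
s_1 = Round(s_0, k_0) = 0x1C82BF
s_2 = Round(s_1, k_1) = 0xFC0CB0
s_3 = Round(s_2, k_2) = 0x77D1A1

0x77D1A1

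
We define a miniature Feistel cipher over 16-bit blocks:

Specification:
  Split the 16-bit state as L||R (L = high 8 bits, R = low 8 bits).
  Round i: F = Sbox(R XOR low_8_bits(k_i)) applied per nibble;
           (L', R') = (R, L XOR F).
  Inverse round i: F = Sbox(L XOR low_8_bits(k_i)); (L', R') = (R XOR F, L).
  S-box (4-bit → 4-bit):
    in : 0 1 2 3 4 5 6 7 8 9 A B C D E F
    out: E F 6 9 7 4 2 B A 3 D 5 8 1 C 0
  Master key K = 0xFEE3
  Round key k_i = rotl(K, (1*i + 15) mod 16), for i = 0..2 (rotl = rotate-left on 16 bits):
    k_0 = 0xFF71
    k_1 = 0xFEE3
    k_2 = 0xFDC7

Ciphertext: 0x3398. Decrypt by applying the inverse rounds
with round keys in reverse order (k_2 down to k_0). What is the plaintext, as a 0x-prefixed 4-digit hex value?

s_0 = ciphertext = 0x3398
s_1 = InvRound(s_0, k_2) = 0x9F33
s_2 = InvRound(s_1, k_1) = 0x8B9F
s_3 = InvRound(s_2, k_0) = 0x928B

0x928B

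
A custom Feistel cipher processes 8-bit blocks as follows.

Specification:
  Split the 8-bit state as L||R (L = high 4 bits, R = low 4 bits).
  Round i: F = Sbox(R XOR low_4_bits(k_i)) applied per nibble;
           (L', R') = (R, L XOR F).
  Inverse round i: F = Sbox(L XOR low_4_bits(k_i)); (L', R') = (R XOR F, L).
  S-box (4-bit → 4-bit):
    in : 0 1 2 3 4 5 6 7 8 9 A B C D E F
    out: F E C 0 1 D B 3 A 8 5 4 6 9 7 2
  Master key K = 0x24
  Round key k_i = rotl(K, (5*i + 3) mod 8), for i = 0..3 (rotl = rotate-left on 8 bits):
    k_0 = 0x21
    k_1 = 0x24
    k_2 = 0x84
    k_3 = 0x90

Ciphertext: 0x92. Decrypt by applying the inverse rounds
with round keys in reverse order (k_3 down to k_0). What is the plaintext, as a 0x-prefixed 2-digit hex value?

0x9F

s_0 = ciphertext = 0x92
s_1 = InvRound(s_0, k_3) = 0xA9
s_2 = InvRound(s_1, k_2) = 0xEA
s_3 = InvRound(s_2, k_1) = 0xFE
s_4 = InvRound(s_3, k_0) = 0x9F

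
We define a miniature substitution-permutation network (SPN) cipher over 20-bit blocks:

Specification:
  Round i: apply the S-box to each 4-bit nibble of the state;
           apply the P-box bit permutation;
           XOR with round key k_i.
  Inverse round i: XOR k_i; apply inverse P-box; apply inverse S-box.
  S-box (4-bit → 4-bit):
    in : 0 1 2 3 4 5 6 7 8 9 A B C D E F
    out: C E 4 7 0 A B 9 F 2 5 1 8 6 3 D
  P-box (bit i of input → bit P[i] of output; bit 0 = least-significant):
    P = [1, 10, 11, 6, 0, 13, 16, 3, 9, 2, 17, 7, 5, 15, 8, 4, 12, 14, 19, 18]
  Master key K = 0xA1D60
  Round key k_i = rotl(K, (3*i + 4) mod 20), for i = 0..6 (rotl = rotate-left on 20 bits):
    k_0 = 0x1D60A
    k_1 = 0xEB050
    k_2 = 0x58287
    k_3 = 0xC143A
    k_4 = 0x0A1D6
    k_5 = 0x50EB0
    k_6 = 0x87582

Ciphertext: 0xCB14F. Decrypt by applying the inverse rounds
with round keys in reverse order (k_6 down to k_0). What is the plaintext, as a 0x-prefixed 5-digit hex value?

0xC0447

s_0 = ciphertext = 0xCB14F
s_1 = InvRound(s_0, k_6) = 0x59575
s_2 = InvRound(s_1, k_5) = 0xBD6B0
s_3 = InvRound(s_2, k_4) = 0x3A3D6
s_4 = InvRound(s_3, k_3) = 0xF3815
s_5 = InvRound(s_4, k_2) = 0xA5F9A
s_6 = InvRound(s_5, k_1) = 0x5D758
s_7 = InvRound(s_6, k_0) = 0xC0447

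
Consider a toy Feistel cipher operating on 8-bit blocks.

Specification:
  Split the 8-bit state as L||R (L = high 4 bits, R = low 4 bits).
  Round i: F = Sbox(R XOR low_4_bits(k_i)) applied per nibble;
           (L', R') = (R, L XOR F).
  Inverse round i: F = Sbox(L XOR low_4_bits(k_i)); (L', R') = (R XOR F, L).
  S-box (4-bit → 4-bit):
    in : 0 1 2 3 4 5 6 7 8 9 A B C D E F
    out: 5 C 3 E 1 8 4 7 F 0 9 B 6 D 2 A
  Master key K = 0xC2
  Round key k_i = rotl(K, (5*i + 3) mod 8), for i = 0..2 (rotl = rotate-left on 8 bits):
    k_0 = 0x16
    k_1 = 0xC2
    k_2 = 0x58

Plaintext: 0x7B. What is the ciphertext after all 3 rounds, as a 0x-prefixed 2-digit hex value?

0x4C

s_0 = plaintext = 0x7B
s_1 = Round(s_0, k_0) = 0xBA
s_2 = Round(s_1, k_1) = 0xA4
s_3 = Round(s_2, k_2) = 0x4C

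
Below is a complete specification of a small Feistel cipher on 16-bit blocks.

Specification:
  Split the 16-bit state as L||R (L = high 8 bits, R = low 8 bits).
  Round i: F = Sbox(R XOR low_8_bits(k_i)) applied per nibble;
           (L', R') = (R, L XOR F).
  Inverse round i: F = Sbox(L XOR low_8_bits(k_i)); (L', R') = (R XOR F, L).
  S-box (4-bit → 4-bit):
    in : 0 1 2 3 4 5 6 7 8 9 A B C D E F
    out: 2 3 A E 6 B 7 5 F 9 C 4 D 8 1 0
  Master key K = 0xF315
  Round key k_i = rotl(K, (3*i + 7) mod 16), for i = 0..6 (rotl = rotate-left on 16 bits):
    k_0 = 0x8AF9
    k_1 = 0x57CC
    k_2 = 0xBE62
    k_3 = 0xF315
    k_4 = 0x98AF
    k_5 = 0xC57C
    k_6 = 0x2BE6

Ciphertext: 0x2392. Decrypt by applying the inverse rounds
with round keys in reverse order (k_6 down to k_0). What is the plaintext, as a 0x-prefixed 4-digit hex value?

0x2BE0

s_0 = ciphertext = 0x2392
s_1 = InvRound(s_0, k_6) = 0x4923
s_2 = InvRound(s_1, k_5) = 0xC849
s_3 = InvRound(s_2, k_4) = 0x3CC8
s_4 = InvRound(s_3, k_3) = 0x613C
s_5 = InvRound(s_4, k_2) = 0x1261
s_6 = InvRound(s_5, k_1) = 0xE012
s_7 = InvRound(s_6, k_0) = 0x2BE0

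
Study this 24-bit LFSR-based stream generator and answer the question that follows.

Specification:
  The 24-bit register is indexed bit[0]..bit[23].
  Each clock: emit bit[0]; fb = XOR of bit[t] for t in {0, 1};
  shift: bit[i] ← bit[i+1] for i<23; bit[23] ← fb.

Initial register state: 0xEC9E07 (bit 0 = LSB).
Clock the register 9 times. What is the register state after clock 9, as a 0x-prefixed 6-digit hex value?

0x82764F

reg_0 = 0xEC9E07
clock 1: out=1, reg = 0x764F03
clock 2: out=1, reg = 0x3B2781
clock 3: out=1, reg = 0x9D93C0
clock 4: out=0, reg = 0x4EC9E0
clock 5: out=0, reg = 0x2764F0
clock 6: out=0, reg = 0x13B278
clock 7: out=0, reg = 0x09D93C
clock 8: out=0, reg = 0x04EC9E
clock 9: out=0, reg = 0x82764F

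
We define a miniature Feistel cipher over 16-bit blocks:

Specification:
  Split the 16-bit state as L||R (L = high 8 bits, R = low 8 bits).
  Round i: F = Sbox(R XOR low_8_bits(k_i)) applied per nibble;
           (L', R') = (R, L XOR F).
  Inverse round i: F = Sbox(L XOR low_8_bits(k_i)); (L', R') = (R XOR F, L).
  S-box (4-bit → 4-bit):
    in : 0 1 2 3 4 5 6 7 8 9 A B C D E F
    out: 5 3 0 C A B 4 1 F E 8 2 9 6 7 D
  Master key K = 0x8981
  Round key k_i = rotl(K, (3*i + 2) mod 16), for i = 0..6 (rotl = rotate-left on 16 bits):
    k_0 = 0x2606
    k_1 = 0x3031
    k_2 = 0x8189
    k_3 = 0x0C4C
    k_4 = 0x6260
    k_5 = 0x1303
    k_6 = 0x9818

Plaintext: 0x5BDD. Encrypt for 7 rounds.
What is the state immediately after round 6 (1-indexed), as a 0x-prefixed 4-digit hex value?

s_0 = plaintext = 0x5BDD
s_1 = Round(s_0, k_0) = 0xDD39
s_2 = Round(s_1, k_1) = 0x3982
s_3 = Round(s_2, k_2) = 0x826B
s_4 = Round(s_3, k_3) = 0x6B83
s_5 = Round(s_4, k_4) = 0x8317
s_6 = Round(s_5, k_5) = 0x17B9
s_7 = Round(s_6, k_6) = 0xB994

0x17B9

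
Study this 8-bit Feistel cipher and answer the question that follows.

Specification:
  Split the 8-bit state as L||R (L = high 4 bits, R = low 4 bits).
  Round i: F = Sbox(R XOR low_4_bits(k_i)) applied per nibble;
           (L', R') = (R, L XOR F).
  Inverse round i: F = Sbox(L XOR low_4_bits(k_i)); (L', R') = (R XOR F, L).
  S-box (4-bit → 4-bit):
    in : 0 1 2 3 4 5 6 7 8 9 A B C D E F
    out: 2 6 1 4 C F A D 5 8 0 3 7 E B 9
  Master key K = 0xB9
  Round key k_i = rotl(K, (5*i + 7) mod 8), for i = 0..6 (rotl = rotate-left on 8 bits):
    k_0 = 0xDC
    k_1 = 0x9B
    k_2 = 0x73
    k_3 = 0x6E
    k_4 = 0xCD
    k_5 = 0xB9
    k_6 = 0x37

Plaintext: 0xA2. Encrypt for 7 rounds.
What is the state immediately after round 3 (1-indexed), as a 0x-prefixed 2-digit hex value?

0x27

s_0 = plaintext = 0xA2
s_1 = Round(s_0, k_0) = 0x21
s_2 = Round(s_1, k_1) = 0x12
s_3 = Round(s_2, k_2) = 0x27
s_4 = Round(s_3, k_3) = 0x7A
s_5 = Round(s_4, k_4) = 0xAA
s_6 = Round(s_5, k_5) = 0xAE
s_7 = Round(s_6, k_6) = 0xE2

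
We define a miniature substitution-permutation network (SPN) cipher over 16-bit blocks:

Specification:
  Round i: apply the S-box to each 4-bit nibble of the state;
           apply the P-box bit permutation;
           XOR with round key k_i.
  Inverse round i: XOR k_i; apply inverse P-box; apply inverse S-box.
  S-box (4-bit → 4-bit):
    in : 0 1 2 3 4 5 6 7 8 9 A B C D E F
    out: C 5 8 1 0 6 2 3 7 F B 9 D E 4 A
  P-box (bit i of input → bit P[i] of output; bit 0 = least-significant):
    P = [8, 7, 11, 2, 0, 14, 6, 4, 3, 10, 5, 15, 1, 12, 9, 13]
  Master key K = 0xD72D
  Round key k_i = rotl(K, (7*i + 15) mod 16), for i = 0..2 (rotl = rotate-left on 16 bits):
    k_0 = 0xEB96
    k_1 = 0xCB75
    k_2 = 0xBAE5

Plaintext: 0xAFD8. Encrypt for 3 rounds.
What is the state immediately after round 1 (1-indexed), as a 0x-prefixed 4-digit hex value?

s_0 = plaintext = 0xAFD8
s_1 = Round(s_0, k_0) = 0x1644
s_2 = Round(s_1, k_1) = 0xCD77
s_3 = Round(s_2, k_2) = 0x5D46

0x1644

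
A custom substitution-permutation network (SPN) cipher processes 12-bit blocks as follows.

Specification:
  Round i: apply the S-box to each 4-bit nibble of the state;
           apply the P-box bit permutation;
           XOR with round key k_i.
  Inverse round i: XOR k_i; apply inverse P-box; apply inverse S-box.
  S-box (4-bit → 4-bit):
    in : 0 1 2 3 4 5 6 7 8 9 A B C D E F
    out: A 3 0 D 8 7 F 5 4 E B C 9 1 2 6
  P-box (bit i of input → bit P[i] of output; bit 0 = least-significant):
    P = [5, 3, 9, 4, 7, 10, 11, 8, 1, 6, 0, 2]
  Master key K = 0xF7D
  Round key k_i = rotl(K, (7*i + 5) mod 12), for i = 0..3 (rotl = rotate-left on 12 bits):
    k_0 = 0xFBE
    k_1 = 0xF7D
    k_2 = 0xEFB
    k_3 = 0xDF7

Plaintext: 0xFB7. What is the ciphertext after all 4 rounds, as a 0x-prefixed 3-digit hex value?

0xD5F

s_0 = plaintext = 0xFB7
s_1 = Round(s_0, k_0) = 0x4DF
s_2 = Round(s_1, k_1) = 0xDF1
s_3 = Round(s_2, k_2) = 0x2D1
s_4 = Round(s_3, k_3) = 0xD5F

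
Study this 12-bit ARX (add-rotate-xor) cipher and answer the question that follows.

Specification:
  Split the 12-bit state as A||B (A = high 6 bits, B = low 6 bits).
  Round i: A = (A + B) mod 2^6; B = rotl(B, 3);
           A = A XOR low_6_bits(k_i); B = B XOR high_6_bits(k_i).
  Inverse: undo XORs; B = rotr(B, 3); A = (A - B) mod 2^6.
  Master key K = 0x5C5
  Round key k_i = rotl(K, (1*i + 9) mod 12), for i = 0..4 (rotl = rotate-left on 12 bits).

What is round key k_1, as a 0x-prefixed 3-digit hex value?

K = 0x5C5
k_0 = rotl(K, (1*0+9) mod 12) = rotl(K, 9) = 0xAB8
k_1 = rotl(K, (1*1+9) mod 12) = rotl(K, 10) = 0x571

0x571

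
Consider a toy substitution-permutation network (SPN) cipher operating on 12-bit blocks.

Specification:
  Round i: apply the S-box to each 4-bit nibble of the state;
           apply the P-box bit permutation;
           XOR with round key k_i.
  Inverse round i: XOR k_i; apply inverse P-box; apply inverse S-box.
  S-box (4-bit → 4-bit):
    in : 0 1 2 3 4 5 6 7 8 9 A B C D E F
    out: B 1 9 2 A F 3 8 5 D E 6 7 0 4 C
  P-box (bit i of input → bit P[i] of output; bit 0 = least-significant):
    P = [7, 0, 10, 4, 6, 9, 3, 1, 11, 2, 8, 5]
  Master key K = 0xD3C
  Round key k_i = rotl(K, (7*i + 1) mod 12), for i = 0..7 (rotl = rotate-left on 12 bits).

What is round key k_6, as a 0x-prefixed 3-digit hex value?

0xE69

K = 0xD3C
k_0 = rotl(K, (7*0+1) mod 12) = rotl(K, 1) = 0xA79
k_1 = rotl(K, (7*1+1) mod 12) = rotl(K, 8) = 0xCD3
k_2 = rotl(K, (7*2+1) mod 12) = rotl(K, 3) = 0x9E6
k_3 = rotl(K, (7*3+1) mod 12) = rotl(K, 10) = 0x34F
k_4 = rotl(K, (7*4+1) mod 12) = rotl(K, 5) = 0x79A
k_5 = rotl(K, (7*5+1) mod 12) = rotl(K, 0) = 0xD3C
k_6 = rotl(K, (7*6+1) mod 12) = rotl(K, 7) = 0xE69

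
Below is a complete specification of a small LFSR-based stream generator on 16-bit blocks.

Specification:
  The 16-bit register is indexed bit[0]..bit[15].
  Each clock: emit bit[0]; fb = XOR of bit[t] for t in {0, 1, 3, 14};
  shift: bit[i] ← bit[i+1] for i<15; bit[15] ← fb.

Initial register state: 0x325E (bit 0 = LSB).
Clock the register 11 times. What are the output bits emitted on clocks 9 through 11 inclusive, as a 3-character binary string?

reg_0 = 0x325E
clock 1: out=0, reg = 0x192F
clock 2: out=1, reg = 0x8C97
clock 3: out=1, reg = 0x464B
clock 4: out=1, reg = 0x2325
clock 5: out=1, reg = 0x9192
clock 6: out=0, reg = 0xC8C9
clock 7: out=1, reg = 0xE464
clock 8: out=0, reg = 0xF232
clock 9: out=0, reg = 0x7919
clock 10: out=1, reg = 0xBC8C
clock 11: out=0, reg = 0xDE46

010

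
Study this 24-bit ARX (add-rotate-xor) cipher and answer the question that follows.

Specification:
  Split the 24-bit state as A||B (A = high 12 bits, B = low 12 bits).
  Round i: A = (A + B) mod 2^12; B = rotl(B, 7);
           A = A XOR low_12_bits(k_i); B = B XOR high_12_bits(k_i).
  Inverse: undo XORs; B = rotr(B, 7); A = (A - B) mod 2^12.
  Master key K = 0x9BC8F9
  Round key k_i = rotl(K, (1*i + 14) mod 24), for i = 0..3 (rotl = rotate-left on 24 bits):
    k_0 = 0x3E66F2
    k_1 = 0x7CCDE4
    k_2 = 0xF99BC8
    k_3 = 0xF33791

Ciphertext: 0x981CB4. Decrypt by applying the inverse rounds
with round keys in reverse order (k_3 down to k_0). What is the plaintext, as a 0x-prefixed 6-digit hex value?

0x7A26C3

s_0 = ciphertext = 0x981CB4
s_1 = InvRound(s_0, k_3) = 0xD290E7
s_2 = InvRound(s_1, k_2) = 0x703FDE
s_3 = InvRound(s_2, k_1) = 0x897250
s_4 = InvRound(s_3, k_0) = 0x7A26C3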